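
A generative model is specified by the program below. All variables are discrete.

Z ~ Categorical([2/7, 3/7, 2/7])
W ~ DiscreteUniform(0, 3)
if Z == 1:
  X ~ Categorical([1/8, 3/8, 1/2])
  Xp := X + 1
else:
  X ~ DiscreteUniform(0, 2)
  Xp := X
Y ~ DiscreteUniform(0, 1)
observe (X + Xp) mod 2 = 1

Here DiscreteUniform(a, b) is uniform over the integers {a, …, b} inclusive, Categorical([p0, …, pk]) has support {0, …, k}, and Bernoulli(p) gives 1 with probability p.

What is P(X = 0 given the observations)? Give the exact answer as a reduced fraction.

Enumerate traces; 24 have nonzero weight after conditioning:
  (Z=1, W=0, X=0, Y=0) weight 3/448
  (Z=1, W=0, X=0, Y=1) weight 3/448
  (Z=1, W=0, X=1, Y=0) weight 9/448
  (Z=1, W=0, X=1, Y=1) weight 9/448
  (Z=1, W=0, X=2, Y=0) weight 3/112
  (Z=1, W=0, X=2, Y=1) weight 3/112
  (Z=1, W=1, X=0, Y=0) weight 3/448
  (Z=1, W=1, X=0, Y=1) weight 3/448
  … 16 more
Group by X:
  weight(X=0) = 3/56
  weight(X=1) = 9/56
  weight(X=2) = 3/14
Total weight = 3/56 + 9/56 + 3/14 = 3/7
P(X=0 | obs) = 3/56 / 3/7 = 1/8
P(X=1 | obs) = 9/56 / 3/7 = 3/8
P(X=2 | obs) = 3/14 / 3/7 = 1/2

P(X = 0 | obs) = 1/8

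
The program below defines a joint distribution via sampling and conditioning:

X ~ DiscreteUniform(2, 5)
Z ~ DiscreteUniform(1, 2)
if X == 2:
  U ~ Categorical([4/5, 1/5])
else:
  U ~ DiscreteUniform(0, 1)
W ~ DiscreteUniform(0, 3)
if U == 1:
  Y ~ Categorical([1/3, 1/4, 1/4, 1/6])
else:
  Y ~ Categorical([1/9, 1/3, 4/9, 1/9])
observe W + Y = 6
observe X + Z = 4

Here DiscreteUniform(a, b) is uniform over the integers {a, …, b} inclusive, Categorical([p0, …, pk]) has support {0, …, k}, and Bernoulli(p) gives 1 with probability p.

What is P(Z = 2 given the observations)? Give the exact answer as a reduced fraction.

Enumerate traces; 4 have nonzero weight after conditioning:
  (X=2, Z=2, U=0, W=3, Y=3) weight 1/360
  (X=2, Z=2, U=1, W=3, Y=3) weight 1/960
  (X=3, Z=1, U=0, W=3, Y=3) weight 1/576
  (X=3, Z=1, U=1, W=3, Y=3) weight 1/384
Group by Z:
  weight(Z=1) = 5/1152
  weight(Z=2) = 11/2880
Total weight = 5/1152 + 11/2880 = 47/5760
P(Z=1 | obs) = 5/1152 / 47/5760 = 25/47
P(Z=2 | obs) = 11/2880 / 47/5760 = 22/47

P(Z = 2 | obs) = 22/47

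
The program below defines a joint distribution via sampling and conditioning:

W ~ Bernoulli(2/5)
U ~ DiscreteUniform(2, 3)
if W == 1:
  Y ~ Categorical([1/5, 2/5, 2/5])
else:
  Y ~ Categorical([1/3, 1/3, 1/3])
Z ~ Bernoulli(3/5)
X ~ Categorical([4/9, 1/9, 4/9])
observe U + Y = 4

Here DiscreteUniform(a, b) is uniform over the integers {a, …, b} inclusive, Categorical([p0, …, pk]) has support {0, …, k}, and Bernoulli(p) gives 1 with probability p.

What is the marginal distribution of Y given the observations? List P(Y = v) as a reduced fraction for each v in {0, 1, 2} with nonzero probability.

P(Y=1) = 1/2, P(Y=2) = 1/2

Enumerate traces; 24 have nonzero weight after conditioning:
  (W=0, U=2, Y=2, Z=0, X=0) weight 4/225
  (W=0, U=2, Y=2, Z=0, X=1) weight 1/225
  (W=0, U=2, Y=2, Z=0, X=2) weight 4/225
  (W=0, U=2, Y=2, Z=1, X=0) weight 2/75
  (W=0, U=2, Y=2, Z=1, X=1) weight 1/150
  (W=0, U=2, Y=2, Z=1, X=2) weight 2/75
  (W=0, U=3, Y=1, Z=0, X=0) weight 4/225
  (W=0, U=3, Y=1, Z=0, X=1) weight 1/225
  … 16 more
Group by Y:
  weight(Y=1) = 9/50
  weight(Y=2) = 9/50
Total weight = 9/50 + 9/50 = 9/25
P(Y=1 | obs) = 9/50 / 9/25 = 1/2
P(Y=2 | obs) = 9/50 / 9/25 = 1/2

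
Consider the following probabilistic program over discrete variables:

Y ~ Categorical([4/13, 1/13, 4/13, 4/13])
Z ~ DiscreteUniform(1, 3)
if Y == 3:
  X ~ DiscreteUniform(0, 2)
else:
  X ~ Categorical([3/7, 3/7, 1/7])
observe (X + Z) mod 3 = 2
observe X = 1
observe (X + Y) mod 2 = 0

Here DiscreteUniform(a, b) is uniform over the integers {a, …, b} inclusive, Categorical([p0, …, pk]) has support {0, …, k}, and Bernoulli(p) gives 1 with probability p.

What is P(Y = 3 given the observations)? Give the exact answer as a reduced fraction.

Enumerate traces; 2 have nonzero weight after conditioning:
  (Y=1, Z=1, X=1) weight 1/91
  (Y=3, Z=1, X=1) weight 4/117
Group by Y:
  weight(Y=1) = 1/91
  weight(Y=3) = 4/117
Total weight = 1/91 + 4/117 = 37/819
P(Y=1 | obs) = 1/91 / 37/819 = 9/37
P(Y=3 | obs) = 4/117 / 37/819 = 28/37

P(Y = 3 | obs) = 28/37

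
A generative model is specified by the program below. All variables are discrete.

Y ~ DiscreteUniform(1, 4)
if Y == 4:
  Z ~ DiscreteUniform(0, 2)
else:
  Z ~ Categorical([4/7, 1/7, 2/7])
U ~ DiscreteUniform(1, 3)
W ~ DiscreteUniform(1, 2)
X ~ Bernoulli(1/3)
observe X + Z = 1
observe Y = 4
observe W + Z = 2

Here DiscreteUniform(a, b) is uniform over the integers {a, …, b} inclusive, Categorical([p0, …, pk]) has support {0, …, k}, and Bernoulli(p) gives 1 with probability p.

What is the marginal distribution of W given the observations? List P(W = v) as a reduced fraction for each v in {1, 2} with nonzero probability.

Enumerate traces; 6 have nonzero weight after conditioning:
  (Y=4, Z=0, U=1, W=2, X=1) weight 1/216
  (Y=4, Z=0, U=2, W=2, X=1) weight 1/216
  (Y=4, Z=0, U=3, W=2, X=1) weight 1/216
  (Y=4, Z=1, U=1, W=1, X=0) weight 1/108
  (Y=4, Z=1, U=2, W=1, X=0) weight 1/108
  (Y=4, Z=1, U=3, W=1, X=0) weight 1/108
Group by W:
  weight(W=1) = 1/36
  weight(W=2) = 1/72
Total weight = 1/36 + 1/72 = 1/24
P(W=1 | obs) = 1/36 / 1/24 = 2/3
P(W=2 | obs) = 1/72 / 1/24 = 1/3

P(W=1) = 2/3, P(W=2) = 1/3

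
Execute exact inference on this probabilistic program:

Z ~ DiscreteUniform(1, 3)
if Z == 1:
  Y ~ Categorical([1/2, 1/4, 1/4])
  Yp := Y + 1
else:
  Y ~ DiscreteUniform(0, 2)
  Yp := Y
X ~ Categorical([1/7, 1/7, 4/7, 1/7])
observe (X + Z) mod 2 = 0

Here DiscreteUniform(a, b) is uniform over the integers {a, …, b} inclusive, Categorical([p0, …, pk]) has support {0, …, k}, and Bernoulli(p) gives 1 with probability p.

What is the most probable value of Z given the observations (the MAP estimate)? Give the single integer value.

argmax_v P(Z = v | obs) = 2

Enumerate traces; 18 have nonzero weight after conditioning:
  (Z=1, Y=0, X=1) weight 1/42
  (Z=1, Y=0, X=3) weight 1/42
  (Z=1, Y=1, X=1) weight 1/84
  (Z=1, Y=1, X=3) weight 1/84
  (Z=1, Y=2, X=1) weight 1/84
  (Z=1, Y=2, X=3) weight 1/84
  (Z=2, Y=0, X=0) weight 1/63
  (Z=2, Y=0, X=2) weight 4/63
  (Z=3, Y=0, X=1) weight 1/63
  … 9 more
Group by Z:
  weight(Z=1) = 2/21
  weight(Z=2) = 5/21
  weight(Z=3) = 2/21
Total weight = 2/21 + 5/21 + 2/21 = 3/7
P(Z=1 | obs) = 2/21 / 3/7 = 2/9
P(Z=2 | obs) = 5/21 / 3/7 = 5/9
P(Z=3 | obs) = 2/21 / 3/7 = 2/9
argmax = 2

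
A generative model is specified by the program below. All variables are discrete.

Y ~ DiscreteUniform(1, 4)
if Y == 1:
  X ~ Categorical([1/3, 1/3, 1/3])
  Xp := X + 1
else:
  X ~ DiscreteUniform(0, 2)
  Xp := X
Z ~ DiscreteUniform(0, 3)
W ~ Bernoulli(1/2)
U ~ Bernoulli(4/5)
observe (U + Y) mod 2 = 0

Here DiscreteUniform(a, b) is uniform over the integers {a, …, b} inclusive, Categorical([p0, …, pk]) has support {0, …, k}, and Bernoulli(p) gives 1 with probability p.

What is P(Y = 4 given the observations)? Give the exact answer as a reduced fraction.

Enumerate traces; 96 have nonzero weight after conditioning:
  (Y=1, X=0, Z=0, W=0, U=1) weight 1/120
  (Y=1, X=0, Z=0, W=1, U=1) weight 1/120
  (Y=1, X=0, Z=1, W=0, U=1) weight 1/120
  (Y=1, X=0, Z=1, W=1, U=1) weight 1/120
  (Y=1, X=0, Z=2, W=0, U=1) weight 1/120
  (Y=1, X=0, Z=2, W=1, U=1) weight 1/120
  (Y=1, X=0, Z=3, W=0, U=1) weight 1/120
  (Y=1, X=0, Z=3, W=1, U=1) weight 1/120
  (Y=2, X=0, Z=0, W=0, U=0) weight 1/480
  (Y=3, X=0, Z=0, W=0, U=1) weight 1/120
  … 86 more
Group by Y:
  weight(Y=1) = 1/5
  weight(Y=2) = 1/20
  weight(Y=3) = 1/5
  weight(Y=4) = 1/20
Total weight = 1/5 + 1/20 + 1/5 + 1/20 = 1/2
P(Y=1 | obs) = 1/5 / 1/2 = 2/5
P(Y=2 | obs) = 1/20 / 1/2 = 1/10
P(Y=3 | obs) = 1/5 / 1/2 = 2/5
P(Y=4 | obs) = 1/20 / 1/2 = 1/10

P(Y = 4 | obs) = 1/10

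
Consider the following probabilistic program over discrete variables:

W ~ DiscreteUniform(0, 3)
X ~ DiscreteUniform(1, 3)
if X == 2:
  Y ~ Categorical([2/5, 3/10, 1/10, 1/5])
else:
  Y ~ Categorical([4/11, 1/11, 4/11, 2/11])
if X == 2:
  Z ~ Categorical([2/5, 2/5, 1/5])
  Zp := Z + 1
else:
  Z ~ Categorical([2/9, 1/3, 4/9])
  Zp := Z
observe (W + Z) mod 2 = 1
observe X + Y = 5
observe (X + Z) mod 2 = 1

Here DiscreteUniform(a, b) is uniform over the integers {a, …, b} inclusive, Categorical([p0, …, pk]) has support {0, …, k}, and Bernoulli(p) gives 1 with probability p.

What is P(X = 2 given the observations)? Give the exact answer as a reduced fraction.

P(X = 2 | obs) = 33/133

Enumerate traces; 6 have nonzero weight after conditioning:
  (W=0, X=2, Y=3, Z=1) weight 1/150
  (W=1, X=3, Y=2, Z=0) weight 2/297
  (W=1, X=3, Y=2, Z=2) weight 4/297
  (W=2, X=2, Y=3, Z=1) weight 1/150
  (W=3, X=3, Y=2, Z=0) weight 2/297
  (W=3, X=3, Y=2, Z=2) weight 4/297
Group by X:
  weight(X=2) = 1/75
  weight(X=3) = 4/99
Total weight = 1/75 + 4/99 = 133/2475
P(X=2 | obs) = 1/75 / 133/2475 = 33/133
P(X=3 | obs) = 4/99 / 133/2475 = 100/133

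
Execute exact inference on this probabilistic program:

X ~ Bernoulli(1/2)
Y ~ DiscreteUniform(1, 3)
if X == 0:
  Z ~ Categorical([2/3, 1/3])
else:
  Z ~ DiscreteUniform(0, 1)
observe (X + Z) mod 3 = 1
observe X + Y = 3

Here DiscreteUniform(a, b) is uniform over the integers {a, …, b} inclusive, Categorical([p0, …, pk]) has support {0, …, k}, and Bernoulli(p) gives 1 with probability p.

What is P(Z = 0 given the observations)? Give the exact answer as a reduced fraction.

P(Z = 0 | obs) = 3/5

Enumerate traces; 2 have nonzero weight after conditioning:
  (X=0, Y=3, Z=1) weight 1/18
  (X=1, Y=2, Z=0) weight 1/12
Group by Z:
  weight(Z=0) = 1/12
  weight(Z=1) = 1/18
Total weight = 1/12 + 1/18 = 5/36
P(Z=0 | obs) = 1/12 / 5/36 = 3/5
P(Z=1 | obs) = 1/18 / 5/36 = 2/5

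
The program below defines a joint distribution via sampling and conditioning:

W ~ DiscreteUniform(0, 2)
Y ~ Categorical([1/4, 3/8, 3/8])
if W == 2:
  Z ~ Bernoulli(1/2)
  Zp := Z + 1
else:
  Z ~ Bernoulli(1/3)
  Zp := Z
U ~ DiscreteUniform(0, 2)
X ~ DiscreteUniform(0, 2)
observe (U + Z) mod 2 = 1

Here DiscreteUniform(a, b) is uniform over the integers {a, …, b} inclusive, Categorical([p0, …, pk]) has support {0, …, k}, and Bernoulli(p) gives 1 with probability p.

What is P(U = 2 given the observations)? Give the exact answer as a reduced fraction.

P(U = 2 | obs) = 7/25

Enumerate traces; 81 have nonzero weight after conditioning:
  (W=0, Y=0, Z=0, U=1, X=0) weight 1/162
  (W=0, Y=0, Z=0, U=1, X=1) weight 1/162
  (W=0, Y=0, Z=0, U=1, X=2) weight 1/162
  (W=0, Y=0, Z=1, U=0, X=0) weight 1/324
  (W=0, Y=0, Z=1, U=0, X=1) weight 1/324
  (W=0, Y=0, Z=1, U=0, X=2) weight 1/324
  (W=0, Y=0, Z=1, U=2, X=0) weight 1/324
  (W=0, Y=0, Z=1, U=2, X=1) weight 1/324
  … 73 more
Group by U:
  weight(U=0) = 7/54
  weight(U=1) = 11/54
  weight(U=2) = 7/54
Total weight = 7/54 + 11/54 + 7/54 = 25/54
P(U=0 | obs) = 7/54 / 25/54 = 7/25
P(U=1 | obs) = 11/54 / 25/54 = 11/25
P(U=2 | obs) = 7/54 / 25/54 = 7/25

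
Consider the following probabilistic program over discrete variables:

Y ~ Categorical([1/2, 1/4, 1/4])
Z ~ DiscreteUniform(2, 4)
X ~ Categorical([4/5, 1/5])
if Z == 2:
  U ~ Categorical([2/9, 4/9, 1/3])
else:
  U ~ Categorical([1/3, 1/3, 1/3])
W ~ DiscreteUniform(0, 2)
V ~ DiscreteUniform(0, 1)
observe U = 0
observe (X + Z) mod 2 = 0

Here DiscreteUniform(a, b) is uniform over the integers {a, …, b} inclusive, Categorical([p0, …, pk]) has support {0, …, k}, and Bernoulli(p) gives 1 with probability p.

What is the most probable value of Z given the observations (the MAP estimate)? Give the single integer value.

argmax_v P(Z = v | obs) = 4

Enumerate traces; 54 have nonzero weight after conditioning:
  (Y=0, Z=2, X=0, U=0, W=0, V=0) weight 2/405
  (Y=0, Z=2, X=0, U=0, W=0, V=1) weight 2/405
  (Y=0, Z=2, X=0, U=0, W=1, V=0) weight 2/405
  (Y=0, Z=2, X=0, U=0, W=1, V=1) weight 2/405
  (Y=0, Z=2, X=0, U=0, W=2, V=0) weight 2/405
  (Y=0, Z=2, X=0, U=0, W=2, V=1) weight 2/405
  (Y=0, Z=3, X=1, U=0, W=0, V=0) weight 1/540
  (Y=0, Z=3, X=1, U=0, W=0, V=1) weight 1/540
  (Y=0, Z=4, X=0, U=0, W=0, V=0) weight 1/135
  … 45 more
Group by Z:
  weight(Z=2) = 8/135
  weight(Z=3) = 1/45
  weight(Z=4) = 4/45
Total weight = 8/135 + 1/45 + 4/45 = 23/135
P(Z=2 | obs) = 8/135 / 23/135 = 8/23
P(Z=3 | obs) = 1/45 / 23/135 = 3/23
P(Z=4 | obs) = 4/45 / 23/135 = 12/23
argmax = 4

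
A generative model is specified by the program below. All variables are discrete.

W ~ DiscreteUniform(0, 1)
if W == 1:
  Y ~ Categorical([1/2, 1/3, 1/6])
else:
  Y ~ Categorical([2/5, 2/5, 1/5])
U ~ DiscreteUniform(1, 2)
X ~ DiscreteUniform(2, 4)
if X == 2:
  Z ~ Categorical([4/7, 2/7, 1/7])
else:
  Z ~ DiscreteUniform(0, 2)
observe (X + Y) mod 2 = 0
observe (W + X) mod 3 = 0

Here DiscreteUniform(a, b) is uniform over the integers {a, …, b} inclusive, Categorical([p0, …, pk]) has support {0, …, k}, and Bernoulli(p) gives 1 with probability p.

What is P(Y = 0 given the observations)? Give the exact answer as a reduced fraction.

Enumerate traces; 18 have nonzero weight after conditioning:
  (W=0, Y=1, U=1, X=3, Z=0) weight 1/90
  (W=0, Y=1, U=1, X=3, Z=1) weight 1/90
  (W=0, Y=1, U=1, X=3, Z=2) weight 1/90
  (W=0, Y=1, U=2, X=3, Z=0) weight 1/90
  (W=0, Y=1, U=2, X=3, Z=1) weight 1/90
  (W=0, Y=1, U=2, X=3, Z=2) weight 1/90
  (W=1, Y=0, U=1, X=2, Z=0) weight 1/42
  (W=1, Y=0, U=1, X=2, Z=1) weight 1/84
  (W=1, Y=2, U=1, X=2, Z=0) weight 1/126
  … 9 more
Group by Y:
  weight(Y=0) = 1/12
  weight(Y=1) = 1/15
  weight(Y=2) = 1/36
Total weight = 1/12 + 1/15 + 1/36 = 8/45
P(Y=0 | obs) = 1/12 / 8/45 = 15/32
P(Y=1 | obs) = 1/15 / 8/45 = 3/8
P(Y=2 | obs) = 1/36 / 8/45 = 5/32

P(Y = 0 | obs) = 15/32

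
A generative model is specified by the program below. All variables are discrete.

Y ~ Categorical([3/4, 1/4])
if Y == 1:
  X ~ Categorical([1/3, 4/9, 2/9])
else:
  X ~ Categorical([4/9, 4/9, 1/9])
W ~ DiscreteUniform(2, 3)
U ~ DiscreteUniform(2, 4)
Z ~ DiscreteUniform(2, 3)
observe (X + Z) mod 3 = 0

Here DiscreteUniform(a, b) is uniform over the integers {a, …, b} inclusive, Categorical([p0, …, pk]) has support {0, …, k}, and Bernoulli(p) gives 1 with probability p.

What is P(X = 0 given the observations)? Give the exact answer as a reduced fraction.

Enumerate traces; 24 have nonzero weight after conditioning:
  (Y=0, X=0, W=2, U=2, Z=3) weight 1/36
  (Y=0, X=0, W=2, U=3, Z=3) weight 1/36
  (Y=0, X=0, W=2, U=4, Z=3) weight 1/36
  (Y=0, X=0, W=3, U=2, Z=3) weight 1/36
  (Y=0, X=0, W=3, U=3, Z=3) weight 1/36
  (Y=0, X=0, W=3, U=4, Z=3) weight 1/36
  (Y=0, X=1, W=2, U=2, Z=2) weight 1/36
  (Y=0, X=1, W=2, U=3, Z=2) weight 1/36
  … 16 more
Group by X:
  weight(X=0) = 5/24
  weight(X=1) = 2/9
Total weight = 5/24 + 2/9 = 31/72
P(X=0 | obs) = 5/24 / 31/72 = 15/31
P(X=1 | obs) = 2/9 / 31/72 = 16/31

P(X = 0 | obs) = 15/31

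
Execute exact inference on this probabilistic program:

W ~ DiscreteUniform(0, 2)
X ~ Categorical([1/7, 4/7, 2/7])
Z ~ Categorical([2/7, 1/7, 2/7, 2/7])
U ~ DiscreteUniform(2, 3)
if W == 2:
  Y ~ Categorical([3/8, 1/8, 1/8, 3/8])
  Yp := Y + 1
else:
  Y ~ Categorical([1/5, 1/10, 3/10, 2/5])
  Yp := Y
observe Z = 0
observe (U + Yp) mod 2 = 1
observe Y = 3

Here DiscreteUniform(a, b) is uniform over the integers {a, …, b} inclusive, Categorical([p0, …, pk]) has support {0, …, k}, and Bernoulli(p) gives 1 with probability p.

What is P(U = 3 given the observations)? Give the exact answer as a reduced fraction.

P(U = 3 | obs) = 15/47

Enumerate traces; 9 have nonzero weight after conditioning:
  (W=0, X=0, Z=0, U=2, Y=3) weight 2/735
  (W=0, X=1, Z=0, U=2, Y=3) weight 8/735
  (W=0, X=2, Z=0, U=2, Y=3) weight 4/735
  (W=1, X=0, Z=0, U=2, Y=3) weight 2/735
  (W=1, X=1, Z=0, U=2, Y=3) weight 8/735
  (W=1, X=2, Z=0, U=2, Y=3) weight 4/735
  (W=2, X=0, Z=0, U=3, Y=3) weight 1/392
  (W=2, X=1, Z=0, U=3, Y=3) weight 1/98
  … 1 more
Group by U:
  weight(U=2) = 4/105
  weight(U=3) = 1/56
Total weight = 4/105 + 1/56 = 47/840
P(U=2 | obs) = 4/105 / 47/840 = 32/47
P(U=3 | obs) = 1/56 / 47/840 = 15/47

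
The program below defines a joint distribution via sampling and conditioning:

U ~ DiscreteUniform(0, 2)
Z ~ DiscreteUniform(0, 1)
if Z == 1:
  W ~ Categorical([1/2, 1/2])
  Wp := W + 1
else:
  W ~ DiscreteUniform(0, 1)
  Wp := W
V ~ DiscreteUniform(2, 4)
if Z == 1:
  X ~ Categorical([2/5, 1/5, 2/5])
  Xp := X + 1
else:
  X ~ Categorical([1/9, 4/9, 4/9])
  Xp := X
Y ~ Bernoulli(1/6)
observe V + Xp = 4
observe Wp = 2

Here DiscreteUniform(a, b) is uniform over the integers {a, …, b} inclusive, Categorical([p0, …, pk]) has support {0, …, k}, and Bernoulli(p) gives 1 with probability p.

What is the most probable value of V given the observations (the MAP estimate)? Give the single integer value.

argmax_v P(V = v | obs) = 3

Enumerate traces; 12 have nonzero weight after conditioning:
  (U=0, Z=1, W=1, V=2, X=1, Y=0) weight 1/216
  (U=0, Z=1, W=1, V=2, X=1, Y=1) weight 1/1080
  (U=0, Z=1, W=1, V=3, X=0, Y=0) weight 1/108
  (U=0, Z=1, W=1, V=3, X=0, Y=1) weight 1/540
  (U=1, Z=1, W=1, V=2, X=1, Y=0) weight 1/216
  (U=1, Z=1, W=1, V=2, X=1, Y=1) weight 1/1080
  (U=1, Z=1, W=1, V=3, X=0, Y=0) weight 1/108
  (U=1, Z=1, W=1, V=3, X=0, Y=1) weight 1/540
  … 4 more
Group by V:
  weight(V=2) = 1/60
  weight(V=3) = 1/30
Total weight = 1/60 + 1/30 = 1/20
P(V=2 | obs) = 1/60 / 1/20 = 1/3
P(V=3 | obs) = 1/30 / 1/20 = 2/3
argmax = 3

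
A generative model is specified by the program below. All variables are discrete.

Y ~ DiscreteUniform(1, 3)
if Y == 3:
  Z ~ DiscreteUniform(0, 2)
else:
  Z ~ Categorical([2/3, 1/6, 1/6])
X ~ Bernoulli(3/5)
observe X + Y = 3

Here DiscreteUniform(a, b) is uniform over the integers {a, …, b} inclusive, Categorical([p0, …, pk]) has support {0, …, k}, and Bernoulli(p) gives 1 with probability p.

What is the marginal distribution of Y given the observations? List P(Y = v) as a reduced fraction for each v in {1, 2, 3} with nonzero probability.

P(Y=2) = 3/5, P(Y=3) = 2/5

Enumerate traces; 6 have nonzero weight after conditioning:
  (Y=2, Z=0, X=1) weight 2/15
  (Y=2, Z=1, X=1) weight 1/30
  (Y=2, Z=2, X=1) weight 1/30
  (Y=3, Z=0, X=0) weight 2/45
  (Y=3, Z=1, X=0) weight 2/45
  (Y=3, Z=2, X=0) weight 2/45
Group by Y:
  weight(Y=2) = 1/5
  weight(Y=3) = 2/15
Total weight = 1/5 + 2/15 = 1/3
P(Y=2 | obs) = 1/5 / 1/3 = 3/5
P(Y=3 | obs) = 2/15 / 1/3 = 2/5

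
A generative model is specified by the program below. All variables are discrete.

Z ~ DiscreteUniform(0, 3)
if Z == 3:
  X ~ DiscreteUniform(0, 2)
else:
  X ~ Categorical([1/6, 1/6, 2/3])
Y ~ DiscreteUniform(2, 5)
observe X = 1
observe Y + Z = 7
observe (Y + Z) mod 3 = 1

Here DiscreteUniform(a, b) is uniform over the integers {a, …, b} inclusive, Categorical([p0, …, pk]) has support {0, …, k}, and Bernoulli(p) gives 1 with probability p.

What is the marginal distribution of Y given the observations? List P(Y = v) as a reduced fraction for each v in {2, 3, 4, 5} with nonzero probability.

Enumerate traces; 2 have nonzero weight after conditioning:
  (Z=2, X=1, Y=5) weight 1/96
  (Z=3, X=1, Y=4) weight 1/48
Group by Y:
  weight(Y=4) = 1/48
  weight(Y=5) = 1/96
Total weight = 1/48 + 1/96 = 1/32
P(Y=4 | obs) = 1/48 / 1/32 = 2/3
P(Y=5 | obs) = 1/96 / 1/32 = 1/3

P(Y=4) = 2/3, P(Y=5) = 1/3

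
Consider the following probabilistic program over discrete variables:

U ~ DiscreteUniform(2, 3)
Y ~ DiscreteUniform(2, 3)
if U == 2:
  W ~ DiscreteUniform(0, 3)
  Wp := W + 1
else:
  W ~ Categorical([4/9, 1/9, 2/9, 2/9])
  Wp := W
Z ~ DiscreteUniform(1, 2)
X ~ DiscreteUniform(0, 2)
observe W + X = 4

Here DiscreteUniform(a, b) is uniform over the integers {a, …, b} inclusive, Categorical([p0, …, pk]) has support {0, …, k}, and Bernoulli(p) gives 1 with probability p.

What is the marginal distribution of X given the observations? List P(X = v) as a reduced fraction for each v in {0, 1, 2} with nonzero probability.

P(X=1) = 1/2, P(X=2) = 1/2

Enumerate traces; 16 have nonzero weight after conditioning:
  (U=2, Y=2, W=2, Z=1, X=2) weight 1/96
  (U=2, Y=2, W=2, Z=2, X=2) weight 1/96
  (U=2, Y=2, W=3, Z=1, X=1) weight 1/96
  (U=2, Y=2, W=3, Z=2, X=1) weight 1/96
  (U=2, Y=3, W=2, Z=1, X=2) weight 1/96
  (U=2, Y=3, W=2, Z=2, X=2) weight 1/96
  (U=2, Y=3, W=3, Z=1, X=1) weight 1/96
  (U=2, Y=3, W=3, Z=2, X=1) weight 1/96
  … 8 more
Group by X:
  weight(X=1) = 17/216
  weight(X=2) = 17/216
Total weight = 17/216 + 17/216 = 17/108
P(X=1 | obs) = 17/216 / 17/108 = 1/2
P(X=2 | obs) = 17/216 / 17/108 = 1/2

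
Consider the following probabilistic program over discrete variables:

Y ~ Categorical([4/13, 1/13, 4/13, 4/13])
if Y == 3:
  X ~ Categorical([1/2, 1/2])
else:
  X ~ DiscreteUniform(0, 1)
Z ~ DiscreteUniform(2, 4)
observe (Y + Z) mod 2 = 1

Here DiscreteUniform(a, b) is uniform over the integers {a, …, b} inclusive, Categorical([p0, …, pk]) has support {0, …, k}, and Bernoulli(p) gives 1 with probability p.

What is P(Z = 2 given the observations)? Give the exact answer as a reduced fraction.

Enumerate traces; 12 have nonzero weight after conditioning:
  (Y=0, X=0, Z=3) weight 2/39
  (Y=0, X=1, Z=3) weight 2/39
  (Y=1, X=0, Z=2) weight 1/78
  (Y=1, X=0, Z=4) weight 1/78
  (Y=1, X=1, Z=2) weight 1/78
  (Y=1, X=1, Z=4) weight 1/78
  (Y=2, X=0, Z=3) weight 2/39
  (Y=2, X=1, Z=3) weight 2/39
  … 4 more
Group by Z:
  weight(Z=2) = 5/39
  weight(Z=3) = 8/39
  weight(Z=4) = 5/39
Total weight = 5/39 + 8/39 + 5/39 = 6/13
P(Z=2 | obs) = 5/39 / 6/13 = 5/18
P(Z=3 | obs) = 8/39 / 6/13 = 4/9
P(Z=4 | obs) = 5/39 / 6/13 = 5/18

P(Z = 2 | obs) = 5/18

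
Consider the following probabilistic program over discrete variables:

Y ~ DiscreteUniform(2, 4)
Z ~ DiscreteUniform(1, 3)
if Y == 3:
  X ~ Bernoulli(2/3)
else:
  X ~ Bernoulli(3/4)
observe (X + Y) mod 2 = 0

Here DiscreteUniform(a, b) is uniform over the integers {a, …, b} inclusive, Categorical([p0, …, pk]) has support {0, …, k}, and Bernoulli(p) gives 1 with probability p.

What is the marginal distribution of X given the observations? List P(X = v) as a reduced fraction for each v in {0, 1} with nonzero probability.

Enumerate traces; 9 have nonzero weight after conditioning:
  (Y=2, Z=1, X=0) weight 1/36
  (Y=2, Z=2, X=0) weight 1/36
  (Y=2, Z=3, X=0) weight 1/36
  (Y=3, Z=1, X=1) weight 2/27
  (Y=3, Z=2, X=1) weight 2/27
  (Y=3, Z=3, X=1) weight 2/27
  (Y=4, Z=1, X=0) weight 1/36
  (Y=4, Z=2, X=0) weight 1/36
  … 1 more
Group by X:
  weight(X=0) = 1/6
  weight(X=1) = 2/9
Total weight = 1/6 + 2/9 = 7/18
P(X=0 | obs) = 1/6 / 7/18 = 3/7
P(X=1 | obs) = 2/9 / 7/18 = 4/7

P(X=0) = 3/7, P(X=1) = 4/7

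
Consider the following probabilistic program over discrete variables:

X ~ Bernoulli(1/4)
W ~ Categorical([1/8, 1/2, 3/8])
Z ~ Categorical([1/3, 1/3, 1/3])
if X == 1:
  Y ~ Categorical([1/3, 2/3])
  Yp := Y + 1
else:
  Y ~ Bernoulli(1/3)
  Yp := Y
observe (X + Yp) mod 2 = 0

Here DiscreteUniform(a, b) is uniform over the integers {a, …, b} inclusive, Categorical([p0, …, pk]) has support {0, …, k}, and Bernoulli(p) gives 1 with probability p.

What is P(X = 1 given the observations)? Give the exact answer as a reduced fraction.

Enumerate traces; 18 have nonzero weight after conditioning:
  (X=0, W=0, Z=0, Y=0) weight 1/48
  (X=0, W=0, Z=1, Y=0) weight 1/48
  (X=0, W=0, Z=2, Y=0) weight 1/48
  (X=0, W=1, Z=0, Y=0) weight 1/12
  (X=0, W=1, Z=1, Y=0) weight 1/12
  (X=0, W=1, Z=2, Y=0) weight 1/12
  (X=0, W=2, Z=0, Y=0) weight 1/16
  (X=0, W=2, Z=1, Y=0) weight 1/16
  (X=1, W=0, Z=0, Y=0) weight 1/288
  … 9 more
Group by X:
  weight(X=0) = 1/2
  weight(X=1) = 1/12
Total weight = 1/2 + 1/12 = 7/12
P(X=0 | obs) = 1/2 / 7/12 = 6/7
P(X=1 | obs) = 1/12 / 7/12 = 1/7

P(X = 1 | obs) = 1/7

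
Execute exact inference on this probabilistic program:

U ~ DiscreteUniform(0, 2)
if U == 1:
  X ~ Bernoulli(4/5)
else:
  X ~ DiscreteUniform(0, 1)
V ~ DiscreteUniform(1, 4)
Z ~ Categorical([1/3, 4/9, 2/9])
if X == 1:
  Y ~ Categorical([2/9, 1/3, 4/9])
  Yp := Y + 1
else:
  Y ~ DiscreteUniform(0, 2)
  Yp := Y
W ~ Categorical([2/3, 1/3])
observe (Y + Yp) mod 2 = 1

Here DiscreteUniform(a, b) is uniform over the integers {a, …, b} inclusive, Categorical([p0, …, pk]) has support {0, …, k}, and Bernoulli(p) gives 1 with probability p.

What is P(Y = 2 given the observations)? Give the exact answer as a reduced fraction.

Enumerate traces; 216 have nonzero weight after conditioning:
  (U=0, X=1, V=1, Z=0, Y=0, W=0) weight 1/486
  (U=0, X=1, V=1, Z=0, Y=0, W=1) weight 1/972
  (U=0, X=1, V=1, Z=0, Y=1, W=0) weight 1/324
  (U=0, X=1, V=1, Z=0, Y=1, W=1) weight 1/648
  (U=0, X=1, V=1, Z=0, Y=2, W=0) weight 1/243
  (U=0, X=1, V=1, Z=0, Y=2, W=1) weight 1/486
  (U=0, X=1, V=1, Z=1, Y=0, W=0) weight 2/729
  (U=0, X=1, V=1, Z=1, Y=0, W=1) weight 1/729
  … 208 more
Group by Y:
  weight(Y=0) = 2/15
  weight(Y=1) = 1/5
  weight(Y=2) = 4/15
Total weight = 2/15 + 1/5 + 4/15 = 3/5
P(Y=0 | obs) = 2/15 / 3/5 = 2/9
P(Y=1 | obs) = 1/5 / 3/5 = 1/3
P(Y=2 | obs) = 4/15 / 3/5 = 4/9

P(Y = 2 | obs) = 4/9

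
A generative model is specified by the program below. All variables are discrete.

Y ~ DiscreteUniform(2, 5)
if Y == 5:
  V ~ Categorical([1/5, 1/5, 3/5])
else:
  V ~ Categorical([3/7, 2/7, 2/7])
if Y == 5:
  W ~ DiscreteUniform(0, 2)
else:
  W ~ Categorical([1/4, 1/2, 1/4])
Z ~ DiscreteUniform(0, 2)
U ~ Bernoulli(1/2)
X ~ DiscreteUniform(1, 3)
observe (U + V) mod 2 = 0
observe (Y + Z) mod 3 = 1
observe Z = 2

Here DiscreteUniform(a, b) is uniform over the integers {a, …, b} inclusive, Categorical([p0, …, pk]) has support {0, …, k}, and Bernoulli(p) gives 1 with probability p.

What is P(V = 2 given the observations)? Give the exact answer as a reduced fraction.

P(V = 2 | obs) = 31/70

Enumerate traces; 54 have nonzero weight after conditioning:
  (Y=2, V=0, W=0, Z=2, U=0, X=1) weight 1/672
  (Y=2, V=0, W=0, Z=2, U=0, X=2) weight 1/672
  (Y=2, V=0, W=0, Z=2, U=0, X=3) weight 1/672
  (Y=2, V=0, W=1, Z=2, U=0, X=1) weight 1/336
  (Y=2, V=0, W=1, Z=2, U=0, X=2) weight 1/336
  (Y=2, V=0, W=1, Z=2, U=0, X=3) weight 1/336
  (Y=2, V=0, W=2, Z=2, U=0, X=1) weight 1/672
  (Y=2, V=0, W=2, Z=2, U=0, X=2) weight 1/672
  (Y=2, V=1, W=0, Z=2, U=1, X=1) weight 1/1008
  (Y=2, V=2, W=0, Z=2, U=0, X=1) weight 1/1008
  … 44 more
Group by V:
  weight(V=0) = 11/420
  weight(V=1) = 17/840
  weight(V=2) = 31/840
Total weight = 11/420 + 17/840 + 31/840 = 1/12
P(V=0 | obs) = 11/420 / 1/12 = 11/35
P(V=1 | obs) = 17/840 / 1/12 = 17/70
P(V=2 | obs) = 31/840 / 1/12 = 31/70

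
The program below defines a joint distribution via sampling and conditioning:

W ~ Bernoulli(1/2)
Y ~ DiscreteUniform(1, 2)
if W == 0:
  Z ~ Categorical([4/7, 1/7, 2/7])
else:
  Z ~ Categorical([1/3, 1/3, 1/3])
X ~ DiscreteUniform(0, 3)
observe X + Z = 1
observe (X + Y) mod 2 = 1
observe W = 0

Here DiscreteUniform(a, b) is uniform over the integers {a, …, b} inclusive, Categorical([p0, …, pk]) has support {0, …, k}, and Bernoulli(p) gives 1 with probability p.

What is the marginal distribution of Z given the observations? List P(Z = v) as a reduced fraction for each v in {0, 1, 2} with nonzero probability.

P(Z=0) = 4/5, P(Z=1) = 1/5

Enumerate traces; 2 have nonzero weight after conditioning:
  (W=0, Y=1, Z=1, X=0) weight 1/112
  (W=0, Y=2, Z=0, X=1) weight 1/28
Group by Z:
  weight(Z=0) = 1/28
  weight(Z=1) = 1/112
Total weight = 1/28 + 1/112 = 5/112
P(Z=0 | obs) = 1/28 / 5/112 = 4/5
P(Z=1 | obs) = 1/112 / 5/112 = 1/5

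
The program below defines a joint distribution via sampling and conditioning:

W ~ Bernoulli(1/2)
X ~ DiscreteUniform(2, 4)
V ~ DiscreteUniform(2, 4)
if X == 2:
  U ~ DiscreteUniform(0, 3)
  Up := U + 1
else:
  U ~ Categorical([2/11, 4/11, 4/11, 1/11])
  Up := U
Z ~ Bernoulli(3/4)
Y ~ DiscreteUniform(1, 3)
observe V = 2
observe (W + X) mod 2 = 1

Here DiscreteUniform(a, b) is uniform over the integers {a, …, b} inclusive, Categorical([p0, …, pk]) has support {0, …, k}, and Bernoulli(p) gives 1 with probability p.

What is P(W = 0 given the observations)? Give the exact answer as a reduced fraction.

Enumerate traces; 72 have nonzero weight after conditioning:
  (W=0, X=3, V=2, U=0, Z=0, Y=1) weight 1/1188
  (W=0, X=3, V=2, U=0, Z=0, Y=2) weight 1/1188
  (W=0, X=3, V=2, U=0, Z=0, Y=3) weight 1/1188
  (W=0, X=3, V=2, U=0, Z=1, Y=1) weight 1/396
  (W=0, X=3, V=2, U=0, Z=1, Y=2) weight 1/396
  (W=0, X=3, V=2, U=0, Z=1, Y=3) weight 1/396
  (W=0, X=3, V=2, U=1, Z=0, Y=1) weight 1/594
  (W=0, X=3, V=2, U=1, Z=0, Y=2) weight 1/594
  (W=1, X=2, V=2, U=0, Z=0, Y=1) weight 1/864
  … 63 more
Group by W:
  weight(W=0) = 1/18
  weight(W=1) = 1/9
Total weight = 1/18 + 1/9 = 1/6
P(W=0 | obs) = 1/18 / 1/6 = 1/3
P(W=1 | obs) = 1/9 / 1/6 = 2/3

P(W = 0 | obs) = 1/3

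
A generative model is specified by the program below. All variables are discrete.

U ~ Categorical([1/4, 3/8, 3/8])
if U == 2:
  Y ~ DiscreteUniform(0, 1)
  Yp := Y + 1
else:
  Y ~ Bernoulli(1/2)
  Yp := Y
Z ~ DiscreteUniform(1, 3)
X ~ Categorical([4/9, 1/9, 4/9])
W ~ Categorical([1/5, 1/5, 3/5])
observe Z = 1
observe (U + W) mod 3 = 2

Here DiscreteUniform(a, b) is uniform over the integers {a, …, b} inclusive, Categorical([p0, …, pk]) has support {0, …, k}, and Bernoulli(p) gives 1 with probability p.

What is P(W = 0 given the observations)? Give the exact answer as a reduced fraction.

P(W = 0 | obs) = 1/4

Enumerate traces; 18 have nonzero weight after conditioning:
  (U=0, Y=0, Z=1, X=0, W=2) weight 1/90
  (U=0, Y=0, Z=1, X=1, W=2) weight 1/360
  (U=0, Y=0, Z=1, X=2, W=2) weight 1/90
  (U=0, Y=1, Z=1, X=0, W=2) weight 1/90
  (U=0, Y=1, Z=1, X=1, W=2) weight 1/360
  (U=0, Y=1, Z=1, X=2, W=2) weight 1/90
  (U=1, Y=0, Z=1, X=0, W=1) weight 1/180
  (U=1, Y=0, Z=1, X=1, W=1) weight 1/720
  (U=2, Y=0, Z=1, X=0, W=0) weight 1/180
  … 9 more
Group by W:
  weight(W=0) = 1/40
  weight(W=1) = 1/40
  weight(W=2) = 1/20
Total weight = 1/40 + 1/40 + 1/20 = 1/10
P(W=0 | obs) = 1/40 / 1/10 = 1/4
P(W=1 | obs) = 1/40 / 1/10 = 1/4
P(W=2 | obs) = 1/20 / 1/10 = 1/2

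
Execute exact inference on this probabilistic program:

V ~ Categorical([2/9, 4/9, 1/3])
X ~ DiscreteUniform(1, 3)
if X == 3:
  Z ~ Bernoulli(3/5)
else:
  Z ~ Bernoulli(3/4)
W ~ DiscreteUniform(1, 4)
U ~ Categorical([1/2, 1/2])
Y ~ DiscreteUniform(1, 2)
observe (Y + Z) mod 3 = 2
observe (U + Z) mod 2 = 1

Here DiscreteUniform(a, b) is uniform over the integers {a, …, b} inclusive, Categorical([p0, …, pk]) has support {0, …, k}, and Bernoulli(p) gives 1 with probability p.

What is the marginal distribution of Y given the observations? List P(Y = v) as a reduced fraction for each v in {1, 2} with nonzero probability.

Enumerate traces; 72 have nonzero weight after conditioning:
  (V=0, X=1, Z=0, W=1, U=1, Y=2) weight 1/864
  (V=0, X=1, Z=0, W=2, U=1, Y=2) weight 1/864
  (V=0, X=1, Z=0, W=3, U=1, Y=2) weight 1/864
  (V=0, X=1, Z=0, W=4, U=1, Y=2) weight 1/864
  (V=0, X=1, Z=1, W=1, U=0, Y=1) weight 1/288
  (V=0, X=1, Z=1, W=2, U=0, Y=1) weight 1/288
  (V=0, X=1, Z=1, W=3, U=0, Y=1) weight 1/288
  (V=0, X=1, Z=1, W=4, U=0, Y=1) weight 1/288
  … 64 more
Group by Y:
  weight(Y=1) = 7/40
  weight(Y=2) = 3/40
Total weight = 7/40 + 3/40 = 1/4
P(Y=1 | obs) = 7/40 / 1/4 = 7/10
P(Y=2 | obs) = 3/40 / 1/4 = 3/10

P(Y=1) = 7/10, P(Y=2) = 3/10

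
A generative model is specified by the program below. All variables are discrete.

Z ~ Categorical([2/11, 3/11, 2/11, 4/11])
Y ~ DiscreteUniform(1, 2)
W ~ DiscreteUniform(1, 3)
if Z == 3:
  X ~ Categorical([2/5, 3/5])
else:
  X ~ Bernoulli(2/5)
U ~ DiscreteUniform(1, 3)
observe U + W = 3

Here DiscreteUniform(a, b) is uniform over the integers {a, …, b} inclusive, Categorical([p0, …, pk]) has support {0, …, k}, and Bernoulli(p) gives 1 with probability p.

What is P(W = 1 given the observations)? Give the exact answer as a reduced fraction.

Enumerate traces; 32 have nonzero weight after conditioning:
  (Z=0, Y=1, W=1, X=0, U=2) weight 1/165
  (Z=0, Y=1, W=1, X=1, U=2) weight 2/495
  (Z=0, Y=1, W=2, X=0, U=1) weight 1/165
  (Z=0, Y=1, W=2, X=1, U=1) weight 2/495
  (Z=0, Y=2, W=1, X=0, U=2) weight 1/165
  (Z=0, Y=2, W=1, X=1, U=2) weight 2/495
  (Z=0, Y=2, W=2, X=0, U=1) weight 1/165
  (Z=0, Y=2, W=2, X=1, U=1) weight 2/495
  … 24 more
Group by W:
  weight(W=1) = 1/9
  weight(W=2) = 1/9
Total weight = 1/9 + 1/9 = 2/9
P(W=1 | obs) = 1/9 / 2/9 = 1/2
P(W=2 | obs) = 1/9 / 2/9 = 1/2

P(W = 1 | obs) = 1/2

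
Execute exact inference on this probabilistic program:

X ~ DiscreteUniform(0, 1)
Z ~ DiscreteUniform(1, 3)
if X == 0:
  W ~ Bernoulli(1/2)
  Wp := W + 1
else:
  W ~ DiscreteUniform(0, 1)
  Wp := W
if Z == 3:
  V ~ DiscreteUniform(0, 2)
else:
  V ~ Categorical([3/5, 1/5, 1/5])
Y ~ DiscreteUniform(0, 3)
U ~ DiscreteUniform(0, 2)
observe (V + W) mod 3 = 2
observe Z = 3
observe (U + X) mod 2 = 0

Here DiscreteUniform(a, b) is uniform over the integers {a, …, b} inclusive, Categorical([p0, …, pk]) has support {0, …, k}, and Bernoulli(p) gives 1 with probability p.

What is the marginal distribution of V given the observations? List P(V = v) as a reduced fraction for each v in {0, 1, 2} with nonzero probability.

Enumerate traces; 24 have nonzero weight after conditioning:
  (X=0, Z=3, W=0, V=2, Y=0, U=0) weight 1/432
  (X=0, Z=3, W=0, V=2, Y=0, U=2) weight 1/432
  (X=0, Z=3, W=0, V=2, Y=1, U=0) weight 1/432
  (X=0, Z=3, W=0, V=2, Y=1, U=2) weight 1/432
  (X=0, Z=3, W=0, V=2, Y=2, U=0) weight 1/432
  (X=0, Z=3, W=0, V=2, Y=2, U=2) weight 1/432
  (X=0, Z=3, W=0, V=2, Y=3, U=0) weight 1/432
  (X=0, Z=3, W=0, V=2, Y=3, U=2) weight 1/432
  (X=0, Z=3, W=1, V=1, Y=0, U=0) weight 1/432
  … 15 more
Group by V:
  weight(V=1) = 1/36
  weight(V=2) = 1/36
Total weight = 1/36 + 1/36 = 1/18
P(V=1 | obs) = 1/36 / 1/18 = 1/2
P(V=2 | obs) = 1/36 / 1/18 = 1/2

P(V=1) = 1/2, P(V=2) = 1/2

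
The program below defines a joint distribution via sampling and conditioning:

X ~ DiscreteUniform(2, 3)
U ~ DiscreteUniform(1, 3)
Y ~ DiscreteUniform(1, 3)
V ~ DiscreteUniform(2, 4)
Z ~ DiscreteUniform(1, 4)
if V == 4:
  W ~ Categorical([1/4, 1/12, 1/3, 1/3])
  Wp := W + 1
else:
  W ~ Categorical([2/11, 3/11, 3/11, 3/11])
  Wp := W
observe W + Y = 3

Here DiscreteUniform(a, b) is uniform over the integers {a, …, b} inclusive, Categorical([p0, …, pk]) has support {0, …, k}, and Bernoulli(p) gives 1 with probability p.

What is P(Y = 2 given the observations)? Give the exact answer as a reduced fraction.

Enumerate traces; 216 have nonzero weight after conditioning:
  (X=2, U=1, Y=1, V=2, Z=1, W=2) weight 1/792
  (X=2, U=1, Y=1, V=2, Z=2, W=2) weight 1/792
  (X=2, U=1, Y=1, V=2, Z=3, W=2) weight 1/792
  (X=2, U=1, Y=1, V=2, Z=4, W=2) weight 1/792
  (X=2, U=1, Y=1, V=3, Z=1, W=2) weight 1/792
  (X=2, U=1, Y=1, V=3, Z=2, W=2) weight 1/792
  (X=2, U=1, Y=1, V=3, Z=3, W=2) weight 1/792
  (X=2, U=1, Y=1, V=3, Z=4, W=2) weight 1/792
  (X=2, U=1, Y=2, V=2, Z=1, W=1) weight 1/792
  (X=2, U=1, Y=3, V=2, Z=1, W=0) weight 1/1188
  … 206 more
Group by Y:
  weight(Y=1) = 29/297
  weight(Y=2) = 83/1188
  weight(Y=3) = 3/44
Total weight = 29/297 + 83/1188 + 3/44 = 70/297
P(Y=1 | obs) = 29/297 / 70/297 = 29/70
P(Y=2 | obs) = 83/1188 / 70/297 = 83/280
P(Y=3 | obs) = 3/44 / 70/297 = 81/280

P(Y = 2 | obs) = 83/280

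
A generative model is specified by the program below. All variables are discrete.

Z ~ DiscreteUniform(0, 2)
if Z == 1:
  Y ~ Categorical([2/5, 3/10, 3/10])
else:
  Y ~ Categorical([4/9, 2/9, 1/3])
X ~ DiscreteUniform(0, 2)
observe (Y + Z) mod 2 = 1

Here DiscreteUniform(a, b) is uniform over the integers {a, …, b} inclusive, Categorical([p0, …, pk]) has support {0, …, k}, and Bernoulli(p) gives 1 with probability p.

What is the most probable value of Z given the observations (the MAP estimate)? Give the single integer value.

argmax_v P(Z = v | obs) = 1

Enumerate traces; 12 have nonzero weight after conditioning:
  (Z=0, Y=1, X=0) weight 2/81
  (Z=0, Y=1, X=1) weight 2/81
  (Z=0, Y=1, X=2) weight 2/81
  (Z=1, Y=0, X=0) weight 2/45
  (Z=1, Y=0, X=1) weight 2/45
  (Z=1, Y=0, X=2) weight 2/45
  (Z=1, Y=2, X=0) weight 1/30
  (Z=1, Y=2, X=1) weight 1/30
  (Z=2, Y=1, X=0) weight 2/81
  … 3 more
Group by Z:
  weight(Z=0) = 2/27
  weight(Z=1) = 7/30
  weight(Z=2) = 2/27
Total weight = 2/27 + 7/30 + 2/27 = 103/270
P(Z=0 | obs) = 2/27 / 103/270 = 20/103
P(Z=1 | obs) = 7/30 / 103/270 = 63/103
P(Z=2 | obs) = 2/27 / 103/270 = 20/103
argmax = 1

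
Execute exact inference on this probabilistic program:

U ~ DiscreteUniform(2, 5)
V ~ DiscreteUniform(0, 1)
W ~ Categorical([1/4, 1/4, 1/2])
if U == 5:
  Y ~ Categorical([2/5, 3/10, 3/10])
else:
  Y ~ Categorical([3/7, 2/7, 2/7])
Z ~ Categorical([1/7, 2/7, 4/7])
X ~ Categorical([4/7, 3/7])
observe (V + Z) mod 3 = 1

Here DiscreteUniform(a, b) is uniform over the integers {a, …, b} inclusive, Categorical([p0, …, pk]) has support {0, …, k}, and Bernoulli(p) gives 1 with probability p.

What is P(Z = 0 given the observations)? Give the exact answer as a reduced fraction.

Enumerate traces; 144 have nonzero weight after conditioning:
  (U=2, V=0, W=0, Y=0, Z=1, X=0) weight 3/1372
  (U=2, V=0, W=0, Y=0, Z=1, X=1) weight 9/5488
  (U=2, V=0, W=0, Y=1, Z=1, X=0) weight 1/686
  (U=2, V=0, W=0, Y=1, Z=1, X=1) weight 3/2744
  (U=2, V=0, W=0, Y=2, Z=1, X=0) weight 1/686
  (U=2, V=0, W=0, Y=2, Z=1, X=1) weight 3/2744
  (U=2, V=0, W=1, Y=0, Z=1, X=0) weight 3/1372
  (U=2, V=0, W=1, Y=0, Z=1, X=1) weight 9/5488
  (U=2, V=1, W=0, Y=0, Z=0, X=0) weight 3/2744
  … 135 more
Group by Z:
  weight(Z=0) = 1/14
  weight(Z=1) = 1/7
Total weight = 1/14 + 1/7 = 3/14
P(Z=0 | obs) = 1/14 / 3/14 = 1/3
P(Z=1 | obs) = 1/7 / 3/14 = 2/3

P(Z = 0 | obs) = 1/3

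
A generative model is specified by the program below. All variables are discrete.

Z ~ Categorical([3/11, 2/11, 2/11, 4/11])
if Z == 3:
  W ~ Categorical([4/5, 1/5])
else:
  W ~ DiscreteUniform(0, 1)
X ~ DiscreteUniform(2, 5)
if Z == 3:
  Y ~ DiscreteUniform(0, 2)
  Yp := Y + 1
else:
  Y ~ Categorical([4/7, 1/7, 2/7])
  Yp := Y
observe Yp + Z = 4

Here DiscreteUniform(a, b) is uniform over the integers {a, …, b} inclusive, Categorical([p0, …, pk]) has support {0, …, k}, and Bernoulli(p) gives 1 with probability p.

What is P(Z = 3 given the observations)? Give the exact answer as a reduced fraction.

P(Z = 3 | obs) = 7/10

Enumerate traces; 16 have nonzero weight after conditioning:
  (Z=2, W=0, X=2, Y=2) weight 1/154
  (Z=2, W=0, X=3, Y=2) weight 1/154
  (Z=2, W=0, X=4, Y=2) weight 1/154
  (Z=2, W=0, X=5, Y=2) weight 1/154
  (Z=2, W=1, X=2, Y=2) weight 1/154
  (Z=2, W=1, X=3, Y=2) weight 1/154
  (Z=2, W=1, X=4, Y=2) weight 1/154
  (Z=2, W=1, X=5, Y=2) weight 1/154
  (Z=3, W=0, X=2, Y=0) weight 4/165
  … 7 more
Group by Z:
  weight(Z=2) = 4/77
  weight(Z=3) = 4/33
Total weight = 4/77 + 4/33 = 40/231
P(Z=2 | obs) = 4/77 / 40/231 = 3/10
P(Z=3 | obs) = 4/33 / 40/231 = 7/10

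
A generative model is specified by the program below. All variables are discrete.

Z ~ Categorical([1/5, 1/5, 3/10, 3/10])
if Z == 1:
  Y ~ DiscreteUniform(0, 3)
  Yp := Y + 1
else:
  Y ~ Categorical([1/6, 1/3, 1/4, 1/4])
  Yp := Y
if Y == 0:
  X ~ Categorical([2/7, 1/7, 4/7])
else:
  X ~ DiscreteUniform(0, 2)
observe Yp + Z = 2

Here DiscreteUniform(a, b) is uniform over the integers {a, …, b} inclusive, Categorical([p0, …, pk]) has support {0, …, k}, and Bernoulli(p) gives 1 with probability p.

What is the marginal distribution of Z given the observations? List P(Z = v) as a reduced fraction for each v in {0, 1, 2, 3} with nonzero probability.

P(Z=0) = 1/3, P(Z=1) = 1/3, P(Z=2) = 1/3

Enumerate traces; 9 have nonzero weight after conditioning:
  (Z=0, Y=2, X=0) weight 1/60
  (Z=0, Y=2, X=1) weight 1/60
  (Z=0, Y=2, X=2) weight 1/60
  (Z=1, Y=0, X=0) weight 1/70
  (Z=1, Y=0, X=1) weight 1/140
  (Z=1, Y=0, X=2) weight 1/35
  (Z=2, Y=0, X=0) weight 1/70
  (Z=2, Y=0, X=1) weight 1/140
  … 1 more
Group by Z:
  weight(Z=0) = 1/20
  weight(Z=1) = 1/20
  weight(Z=2) = 1/20
Total weight = 1/20 + 1/20 + 1/20 = 3/20
P(Z=0 | obs) = 1/20 / 3/20 = 1/3
P(Z=1 | obs) = 1/20 / 3/20 = 1/3
P(Z=2 | obs) = 1/20 / 3/20 = 1/3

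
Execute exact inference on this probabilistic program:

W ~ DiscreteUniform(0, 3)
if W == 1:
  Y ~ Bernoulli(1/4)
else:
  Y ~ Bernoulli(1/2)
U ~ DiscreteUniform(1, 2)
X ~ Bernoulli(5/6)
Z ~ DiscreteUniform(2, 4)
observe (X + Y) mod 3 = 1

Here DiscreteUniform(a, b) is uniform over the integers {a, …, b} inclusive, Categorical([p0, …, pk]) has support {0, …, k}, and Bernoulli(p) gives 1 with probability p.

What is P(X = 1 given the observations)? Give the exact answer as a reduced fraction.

P(X = 1 | obs) = 45/52

Enumerate traces; 48 have nonzero weight after conditioning:
  (W=0, Y=0, U=1, X=1, Z=2) weight 5/288
  (W=0, Y=0, U=1, X=1, Z=3) weight 5/288
  (W=0, Y=0, U=1, X=1, Z=4) weight 5/288
  (W=0, Y=0, U=2, X=1, Z=2) weight 5/288
  (W=0, Y=0, U=2, X=1, Z=3) weight 5/288
  (W=0, Y=0, U=2, X=1, Z=4) weight 5/288
  (W=0, Y=1, U=1, X=0, Z=2) weight 1/288
  (W=0, Y=1, U=1, X=0, Z=3) weight 1/288
  … 40 more
Group by X:
  weight(X=0) = 7/96
  weight(X=1) = 15/32
Total weight = 7/96 + 15/32 = 13/24
P(X=0 | obs) = 7/96 / 13/24 = 7/52
P(X=1 | obs) = 15/32 / 13/24 = 45/52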